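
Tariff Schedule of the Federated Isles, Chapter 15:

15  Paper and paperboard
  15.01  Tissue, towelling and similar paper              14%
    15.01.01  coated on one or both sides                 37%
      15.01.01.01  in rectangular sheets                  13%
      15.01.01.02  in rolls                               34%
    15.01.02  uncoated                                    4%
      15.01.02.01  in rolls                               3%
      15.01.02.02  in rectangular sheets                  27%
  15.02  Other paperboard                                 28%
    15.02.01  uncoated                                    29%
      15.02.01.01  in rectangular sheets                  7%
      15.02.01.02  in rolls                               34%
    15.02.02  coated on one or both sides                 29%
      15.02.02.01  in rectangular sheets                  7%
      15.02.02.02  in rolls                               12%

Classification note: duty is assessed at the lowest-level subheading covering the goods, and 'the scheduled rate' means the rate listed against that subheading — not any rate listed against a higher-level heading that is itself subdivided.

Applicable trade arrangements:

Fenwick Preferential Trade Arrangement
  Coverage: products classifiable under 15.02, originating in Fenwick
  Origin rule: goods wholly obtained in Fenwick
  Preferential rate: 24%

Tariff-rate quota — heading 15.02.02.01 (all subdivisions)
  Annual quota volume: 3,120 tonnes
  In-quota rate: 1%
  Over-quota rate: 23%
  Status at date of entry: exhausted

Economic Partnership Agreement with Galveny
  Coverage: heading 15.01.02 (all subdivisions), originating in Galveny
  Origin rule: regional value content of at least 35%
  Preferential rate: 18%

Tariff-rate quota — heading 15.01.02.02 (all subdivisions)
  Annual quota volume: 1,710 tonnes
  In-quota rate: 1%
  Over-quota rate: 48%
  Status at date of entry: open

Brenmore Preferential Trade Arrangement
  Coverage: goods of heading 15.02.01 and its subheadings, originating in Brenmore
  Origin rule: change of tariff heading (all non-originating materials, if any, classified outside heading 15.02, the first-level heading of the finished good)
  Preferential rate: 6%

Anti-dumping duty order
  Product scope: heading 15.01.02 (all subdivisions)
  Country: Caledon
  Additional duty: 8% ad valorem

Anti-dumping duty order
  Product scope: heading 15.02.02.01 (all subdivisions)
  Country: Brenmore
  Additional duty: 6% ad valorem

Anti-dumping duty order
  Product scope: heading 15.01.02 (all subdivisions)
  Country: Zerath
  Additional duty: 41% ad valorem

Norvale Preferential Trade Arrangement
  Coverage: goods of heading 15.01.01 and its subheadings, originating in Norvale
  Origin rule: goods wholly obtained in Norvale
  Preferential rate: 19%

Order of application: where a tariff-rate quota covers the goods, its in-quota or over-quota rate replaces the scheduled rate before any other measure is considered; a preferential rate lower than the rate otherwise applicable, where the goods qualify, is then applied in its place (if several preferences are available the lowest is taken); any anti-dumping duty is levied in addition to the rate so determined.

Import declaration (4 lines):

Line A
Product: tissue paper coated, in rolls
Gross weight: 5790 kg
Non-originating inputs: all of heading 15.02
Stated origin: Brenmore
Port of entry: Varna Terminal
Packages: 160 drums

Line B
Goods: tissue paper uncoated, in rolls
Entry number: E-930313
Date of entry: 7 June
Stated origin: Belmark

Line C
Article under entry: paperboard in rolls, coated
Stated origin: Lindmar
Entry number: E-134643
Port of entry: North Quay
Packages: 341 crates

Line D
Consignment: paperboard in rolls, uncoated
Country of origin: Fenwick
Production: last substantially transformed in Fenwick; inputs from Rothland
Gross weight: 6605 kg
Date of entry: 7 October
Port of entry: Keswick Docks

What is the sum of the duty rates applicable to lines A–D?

Line A: tissue paper → 15.01; coated → 15.01.01; in rolls → 15.01.01.02. Scheduled 34%. Brenmore agreement on 15.02.01: 15.01.01.02 not covered. → 34%.
Line B: tissue paper → 15.01; uncoated → 15.01.02; in rolls → 15.01.02.01. Scheduled 3%. No special measure applies. → 3%.
Line C: paperboard → 15.02; coated → 15.02.02; in rolls → 15.02.02.02. Scheduled 12%. No special measure applies. → 12%.
Line D: paperboard → 15.02; uncoated → 15.02.01; in rolls → 15.02.01.02. Scheduled 34%. Fenwick agreement on 15.02: not wholly obtained. → 34%.
Sum: 34% + 3% + 12% + 34% = 83%.

83%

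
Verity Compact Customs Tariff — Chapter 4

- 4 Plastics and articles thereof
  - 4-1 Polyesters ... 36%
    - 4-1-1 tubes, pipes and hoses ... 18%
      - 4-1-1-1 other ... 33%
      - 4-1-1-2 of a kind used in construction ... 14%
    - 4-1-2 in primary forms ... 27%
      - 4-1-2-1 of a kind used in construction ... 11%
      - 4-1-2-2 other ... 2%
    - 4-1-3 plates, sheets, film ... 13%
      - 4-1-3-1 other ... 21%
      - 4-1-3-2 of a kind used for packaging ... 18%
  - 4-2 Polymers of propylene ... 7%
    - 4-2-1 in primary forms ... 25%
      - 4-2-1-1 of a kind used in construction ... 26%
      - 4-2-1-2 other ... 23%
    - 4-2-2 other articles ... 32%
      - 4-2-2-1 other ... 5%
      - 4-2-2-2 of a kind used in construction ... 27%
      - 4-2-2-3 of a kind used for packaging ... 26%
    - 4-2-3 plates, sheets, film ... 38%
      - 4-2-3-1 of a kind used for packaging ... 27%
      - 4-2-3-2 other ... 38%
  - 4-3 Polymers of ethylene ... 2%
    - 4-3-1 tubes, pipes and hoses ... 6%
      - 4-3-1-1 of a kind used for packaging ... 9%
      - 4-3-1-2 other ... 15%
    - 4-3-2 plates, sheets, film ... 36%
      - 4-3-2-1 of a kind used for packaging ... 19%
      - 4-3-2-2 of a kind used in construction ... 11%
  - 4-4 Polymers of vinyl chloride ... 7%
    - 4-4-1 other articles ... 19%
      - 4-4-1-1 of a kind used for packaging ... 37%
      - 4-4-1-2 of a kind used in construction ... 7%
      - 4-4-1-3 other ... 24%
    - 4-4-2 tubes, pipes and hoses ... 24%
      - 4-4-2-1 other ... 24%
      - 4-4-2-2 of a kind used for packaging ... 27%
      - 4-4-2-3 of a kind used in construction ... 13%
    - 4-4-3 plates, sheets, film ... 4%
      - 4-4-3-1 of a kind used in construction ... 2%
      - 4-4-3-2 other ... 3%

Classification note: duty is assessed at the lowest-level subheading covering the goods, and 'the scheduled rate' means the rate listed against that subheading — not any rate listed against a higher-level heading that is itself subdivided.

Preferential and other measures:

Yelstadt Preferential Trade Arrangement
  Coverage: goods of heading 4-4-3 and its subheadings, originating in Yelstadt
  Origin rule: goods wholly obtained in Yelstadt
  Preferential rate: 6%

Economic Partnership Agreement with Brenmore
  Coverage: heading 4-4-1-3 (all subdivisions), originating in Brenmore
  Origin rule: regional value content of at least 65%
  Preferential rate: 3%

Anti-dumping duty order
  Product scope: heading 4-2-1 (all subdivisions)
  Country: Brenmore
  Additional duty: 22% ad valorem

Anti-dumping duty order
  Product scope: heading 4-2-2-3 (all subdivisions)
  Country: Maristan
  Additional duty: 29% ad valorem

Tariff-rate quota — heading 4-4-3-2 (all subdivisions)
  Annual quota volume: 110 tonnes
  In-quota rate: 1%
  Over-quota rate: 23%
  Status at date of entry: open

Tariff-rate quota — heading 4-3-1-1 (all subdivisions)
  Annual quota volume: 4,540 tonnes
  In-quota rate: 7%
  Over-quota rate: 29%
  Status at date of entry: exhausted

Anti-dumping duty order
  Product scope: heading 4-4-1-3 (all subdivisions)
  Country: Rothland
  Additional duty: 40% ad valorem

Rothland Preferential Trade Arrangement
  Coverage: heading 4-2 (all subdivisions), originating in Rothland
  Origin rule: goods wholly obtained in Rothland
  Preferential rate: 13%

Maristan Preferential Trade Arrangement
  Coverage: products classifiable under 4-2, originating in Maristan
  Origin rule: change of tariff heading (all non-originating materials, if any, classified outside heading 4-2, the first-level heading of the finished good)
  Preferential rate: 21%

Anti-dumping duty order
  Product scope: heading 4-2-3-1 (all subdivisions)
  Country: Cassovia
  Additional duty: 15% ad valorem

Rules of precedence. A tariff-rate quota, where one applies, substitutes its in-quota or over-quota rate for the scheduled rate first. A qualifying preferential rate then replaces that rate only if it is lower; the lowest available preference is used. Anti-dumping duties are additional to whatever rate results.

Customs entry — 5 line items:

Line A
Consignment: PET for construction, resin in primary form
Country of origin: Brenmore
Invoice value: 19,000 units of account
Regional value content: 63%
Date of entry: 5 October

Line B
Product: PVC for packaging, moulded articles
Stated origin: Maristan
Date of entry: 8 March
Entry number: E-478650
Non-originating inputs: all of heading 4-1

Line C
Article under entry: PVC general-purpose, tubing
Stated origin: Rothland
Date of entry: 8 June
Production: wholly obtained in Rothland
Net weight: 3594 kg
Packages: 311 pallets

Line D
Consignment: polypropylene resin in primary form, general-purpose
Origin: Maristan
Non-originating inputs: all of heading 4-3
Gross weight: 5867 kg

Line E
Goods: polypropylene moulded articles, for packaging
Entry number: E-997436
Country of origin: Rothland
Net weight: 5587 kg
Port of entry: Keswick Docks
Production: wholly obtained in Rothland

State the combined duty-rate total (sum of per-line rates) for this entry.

106%

Line A: PET → 4-1; resin in primary form → 4-1-2; for construction → 4-1-2-1. Scheduled 11%. Brenmore agreement on 4-4-1-3: 4-1-2-1 not covered. → 11%.
Line B: PVC → 4-4; moulded articles → 4-4-1; for packaging → 4-4-1-1. Scheduled 37%. Maristan agreement on 4-2: 4-4-1-1 not covered. → 37%.
Line C: PVC → 4-4; tubing → 4-4-2; general-purpose → 4-4-2-1. Scheduled 24%. Rothland agreement on 4-2: 4-4-2-1 not covered. → 24%.
Line D: polypropylene → 4-2; resin in primary form → 4-2-1; general-purpose → 4-2-1-2. Scheduled 23%. Maristan agreement on 4-2: CTH met → 21% available; preferential 21%. → 21%.
Line E: polypropylene → 4-2; moulded articles → 4-2-2; for packaging → 4-2-2-3. Scheduled 26%. Rothland agreement on 4-2: wholly obtained → 13% available; preferential 13%. → 13%.
Sum: 11% + 37% + 24% + 21% + 13% = 106%.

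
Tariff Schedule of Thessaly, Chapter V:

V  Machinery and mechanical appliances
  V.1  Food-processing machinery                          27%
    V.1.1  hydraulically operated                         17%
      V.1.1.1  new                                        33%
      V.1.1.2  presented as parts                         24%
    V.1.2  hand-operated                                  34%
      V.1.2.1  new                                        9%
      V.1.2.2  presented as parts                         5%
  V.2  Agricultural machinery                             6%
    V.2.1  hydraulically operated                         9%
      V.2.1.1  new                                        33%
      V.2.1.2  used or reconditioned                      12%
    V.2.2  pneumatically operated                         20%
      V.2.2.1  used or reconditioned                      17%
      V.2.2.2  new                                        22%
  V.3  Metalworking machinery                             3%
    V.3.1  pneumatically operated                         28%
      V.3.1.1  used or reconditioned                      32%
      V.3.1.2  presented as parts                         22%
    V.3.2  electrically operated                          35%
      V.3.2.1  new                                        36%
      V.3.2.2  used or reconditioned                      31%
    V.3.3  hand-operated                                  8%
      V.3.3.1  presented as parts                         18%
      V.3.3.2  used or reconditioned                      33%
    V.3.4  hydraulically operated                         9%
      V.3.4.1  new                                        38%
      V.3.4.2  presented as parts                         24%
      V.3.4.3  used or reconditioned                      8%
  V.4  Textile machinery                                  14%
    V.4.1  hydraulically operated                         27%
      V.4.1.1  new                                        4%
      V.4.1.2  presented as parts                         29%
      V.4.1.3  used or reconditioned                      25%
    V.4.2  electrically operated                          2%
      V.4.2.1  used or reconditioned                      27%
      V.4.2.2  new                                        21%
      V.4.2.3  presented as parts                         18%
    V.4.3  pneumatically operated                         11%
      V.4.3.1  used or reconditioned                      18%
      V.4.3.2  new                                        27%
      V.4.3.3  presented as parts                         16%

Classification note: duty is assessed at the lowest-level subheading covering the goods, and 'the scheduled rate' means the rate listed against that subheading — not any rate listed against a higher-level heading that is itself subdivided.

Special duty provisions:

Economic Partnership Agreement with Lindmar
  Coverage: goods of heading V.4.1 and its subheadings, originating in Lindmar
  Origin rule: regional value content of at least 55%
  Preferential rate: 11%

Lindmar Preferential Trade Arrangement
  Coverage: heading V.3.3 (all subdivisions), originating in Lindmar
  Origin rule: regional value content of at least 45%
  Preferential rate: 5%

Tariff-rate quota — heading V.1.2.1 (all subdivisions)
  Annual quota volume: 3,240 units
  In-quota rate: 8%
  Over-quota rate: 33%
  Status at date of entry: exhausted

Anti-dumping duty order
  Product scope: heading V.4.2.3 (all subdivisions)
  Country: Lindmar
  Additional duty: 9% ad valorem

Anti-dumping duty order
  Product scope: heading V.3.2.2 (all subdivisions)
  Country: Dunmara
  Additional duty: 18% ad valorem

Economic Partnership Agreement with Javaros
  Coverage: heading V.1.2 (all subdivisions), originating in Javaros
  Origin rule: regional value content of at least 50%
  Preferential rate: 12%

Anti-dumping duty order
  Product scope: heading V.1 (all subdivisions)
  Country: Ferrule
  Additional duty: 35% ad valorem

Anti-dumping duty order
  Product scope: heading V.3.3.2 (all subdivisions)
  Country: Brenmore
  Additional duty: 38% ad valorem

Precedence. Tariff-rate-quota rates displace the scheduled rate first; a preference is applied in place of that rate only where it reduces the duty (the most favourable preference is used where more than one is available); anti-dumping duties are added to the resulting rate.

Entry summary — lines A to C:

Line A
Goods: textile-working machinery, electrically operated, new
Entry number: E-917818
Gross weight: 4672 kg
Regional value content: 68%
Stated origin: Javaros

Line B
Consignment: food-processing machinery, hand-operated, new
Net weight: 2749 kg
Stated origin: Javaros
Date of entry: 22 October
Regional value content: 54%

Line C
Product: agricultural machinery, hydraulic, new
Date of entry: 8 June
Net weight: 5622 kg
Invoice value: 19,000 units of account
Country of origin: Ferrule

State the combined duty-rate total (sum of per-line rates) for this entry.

Line A: textile-working → V.4; electrically operated → V.4.2; new → V.4.2.2. Scheduled 21%. Javaros agreement on V.1.2: V.4.2.2 not covered. → 21%.
Line B: food-processing → V.1; hand-operated → V.1.2; new → V.1.2.1. Scheduled 9%. quota on V.1.2.1 exhausted → over-quota 33%; Javaros agreement on V.1.2: RVC ≥ 50% → 12% available; preferential 12%. → 12%.
Line C: agricultural → V.2; hydraulic → V.2.1; new → V.2.1.1. Scheduled 33%. No special measure applies. → 33%.
Sum: 21% + 12% + 33% = 66%.

66%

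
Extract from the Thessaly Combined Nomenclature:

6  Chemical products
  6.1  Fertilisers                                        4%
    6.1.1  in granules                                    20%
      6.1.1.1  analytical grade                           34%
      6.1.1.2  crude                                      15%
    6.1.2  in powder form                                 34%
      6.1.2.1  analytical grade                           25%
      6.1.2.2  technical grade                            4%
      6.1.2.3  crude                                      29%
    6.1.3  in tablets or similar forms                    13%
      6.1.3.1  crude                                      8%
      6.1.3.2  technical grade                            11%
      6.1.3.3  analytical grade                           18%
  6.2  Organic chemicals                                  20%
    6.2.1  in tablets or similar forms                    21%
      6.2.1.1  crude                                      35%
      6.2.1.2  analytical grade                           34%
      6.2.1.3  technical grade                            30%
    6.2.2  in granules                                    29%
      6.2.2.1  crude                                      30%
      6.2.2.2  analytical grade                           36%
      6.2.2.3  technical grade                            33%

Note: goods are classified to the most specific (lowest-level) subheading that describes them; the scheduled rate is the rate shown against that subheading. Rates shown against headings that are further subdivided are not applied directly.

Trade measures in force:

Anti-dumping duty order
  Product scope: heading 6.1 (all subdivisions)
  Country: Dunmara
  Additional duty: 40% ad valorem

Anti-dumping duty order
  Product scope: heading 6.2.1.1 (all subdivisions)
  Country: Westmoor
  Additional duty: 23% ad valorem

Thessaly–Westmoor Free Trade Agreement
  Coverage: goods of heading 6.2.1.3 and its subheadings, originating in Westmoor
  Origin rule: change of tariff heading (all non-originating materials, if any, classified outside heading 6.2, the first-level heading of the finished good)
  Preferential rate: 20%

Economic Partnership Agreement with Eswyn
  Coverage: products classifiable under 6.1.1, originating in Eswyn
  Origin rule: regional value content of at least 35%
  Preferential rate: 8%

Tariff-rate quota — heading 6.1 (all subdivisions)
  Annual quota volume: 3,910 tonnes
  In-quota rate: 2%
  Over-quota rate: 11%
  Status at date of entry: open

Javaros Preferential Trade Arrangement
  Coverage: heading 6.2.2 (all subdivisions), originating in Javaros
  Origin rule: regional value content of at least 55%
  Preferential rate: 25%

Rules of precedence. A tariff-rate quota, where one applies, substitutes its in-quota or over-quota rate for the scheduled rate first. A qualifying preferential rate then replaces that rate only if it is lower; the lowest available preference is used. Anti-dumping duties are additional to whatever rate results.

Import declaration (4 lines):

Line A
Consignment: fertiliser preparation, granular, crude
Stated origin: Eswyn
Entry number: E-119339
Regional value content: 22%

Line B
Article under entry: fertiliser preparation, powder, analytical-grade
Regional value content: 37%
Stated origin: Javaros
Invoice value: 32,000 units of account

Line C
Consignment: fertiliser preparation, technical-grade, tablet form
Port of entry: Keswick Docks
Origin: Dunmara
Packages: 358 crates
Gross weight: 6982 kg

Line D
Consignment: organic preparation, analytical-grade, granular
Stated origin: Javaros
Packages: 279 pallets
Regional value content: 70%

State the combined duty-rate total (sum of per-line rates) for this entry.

71%

Line A: fertiliser → 6.1; granular → 6.1.1; crude → 6.1.1.2. Scheduled 15%. quota on 6.1 open → in-quota 2%; Eswyn agreement on 6.1.1: RVC < 35%. → 2%.
Line B: fertiliser → 6.1; powder → 6.1.2; analytical-grade → 6.1.2.1. Scheduled 25%. quota on 6.1 open → in-quota 2%; Javaros agreement on 6.2.2: 6.1.2.1 not covered. → 2%.
Line C: fertiliser → 6.1; tablet form → 6.1.3; technical-grade → 6.1.3.2. Scheduled 11%. quota on 6.1 open → in-quota 2%; anti-dumping (Dunmara, 6.1): +40%; total 2% + 40% = 42%. → 42%.
Line D: organic → 6.2; granular → 6.2.2; analytical-grade → 6.2.2.2. Scheduled 36%. Javaros agreement on 6.2.2: RVC ≥ 55% → 25% available; preferential 25%. → 25%.
Sum: 2% + 2% + 42% + 25% = 71%.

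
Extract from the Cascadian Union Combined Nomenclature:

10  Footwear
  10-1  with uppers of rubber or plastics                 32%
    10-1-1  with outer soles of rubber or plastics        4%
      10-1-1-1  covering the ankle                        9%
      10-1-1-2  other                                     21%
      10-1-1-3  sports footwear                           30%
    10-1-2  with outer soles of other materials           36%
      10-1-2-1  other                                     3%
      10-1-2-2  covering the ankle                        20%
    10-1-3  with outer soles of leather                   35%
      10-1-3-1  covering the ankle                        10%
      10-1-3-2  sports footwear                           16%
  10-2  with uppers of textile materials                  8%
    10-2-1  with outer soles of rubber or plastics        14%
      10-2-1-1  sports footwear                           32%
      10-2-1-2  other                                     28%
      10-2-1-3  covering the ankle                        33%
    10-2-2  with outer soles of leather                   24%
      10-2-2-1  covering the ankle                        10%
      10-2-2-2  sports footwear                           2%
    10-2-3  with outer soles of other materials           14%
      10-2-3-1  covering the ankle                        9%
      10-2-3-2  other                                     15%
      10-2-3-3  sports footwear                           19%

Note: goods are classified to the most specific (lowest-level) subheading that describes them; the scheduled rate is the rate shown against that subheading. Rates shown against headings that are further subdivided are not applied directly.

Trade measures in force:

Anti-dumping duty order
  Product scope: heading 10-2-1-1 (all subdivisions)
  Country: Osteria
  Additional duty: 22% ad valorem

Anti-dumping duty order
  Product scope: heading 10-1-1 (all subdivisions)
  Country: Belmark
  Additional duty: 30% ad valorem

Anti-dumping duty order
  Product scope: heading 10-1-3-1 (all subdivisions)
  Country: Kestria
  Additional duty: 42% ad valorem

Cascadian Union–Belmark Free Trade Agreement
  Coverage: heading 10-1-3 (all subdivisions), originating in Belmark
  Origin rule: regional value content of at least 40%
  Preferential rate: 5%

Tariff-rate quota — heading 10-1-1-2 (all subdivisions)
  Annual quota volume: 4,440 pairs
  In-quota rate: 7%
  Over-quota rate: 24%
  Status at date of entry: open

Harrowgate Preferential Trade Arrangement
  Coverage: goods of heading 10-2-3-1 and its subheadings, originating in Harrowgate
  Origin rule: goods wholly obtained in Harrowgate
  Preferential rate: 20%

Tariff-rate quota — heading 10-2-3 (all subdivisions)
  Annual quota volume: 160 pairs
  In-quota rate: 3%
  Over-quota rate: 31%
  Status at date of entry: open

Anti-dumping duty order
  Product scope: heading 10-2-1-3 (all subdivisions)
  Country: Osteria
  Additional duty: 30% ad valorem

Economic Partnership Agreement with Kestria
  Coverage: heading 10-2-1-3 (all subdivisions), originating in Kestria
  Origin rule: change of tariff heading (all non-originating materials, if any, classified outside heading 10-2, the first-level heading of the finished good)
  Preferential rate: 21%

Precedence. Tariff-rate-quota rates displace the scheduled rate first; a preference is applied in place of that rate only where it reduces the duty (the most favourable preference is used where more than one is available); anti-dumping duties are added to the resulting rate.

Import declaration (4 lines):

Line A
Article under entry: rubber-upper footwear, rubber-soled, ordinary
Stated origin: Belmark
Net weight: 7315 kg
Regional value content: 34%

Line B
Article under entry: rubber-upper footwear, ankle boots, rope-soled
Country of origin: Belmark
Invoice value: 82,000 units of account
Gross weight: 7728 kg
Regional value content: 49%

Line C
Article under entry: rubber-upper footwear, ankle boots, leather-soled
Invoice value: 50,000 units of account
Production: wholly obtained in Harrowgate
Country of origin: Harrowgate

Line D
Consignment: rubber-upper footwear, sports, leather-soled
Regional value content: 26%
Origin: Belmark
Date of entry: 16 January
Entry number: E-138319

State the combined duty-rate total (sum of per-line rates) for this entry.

83%

Line A: rubber-upper → 10-1; rubber-soled → 10-1-1; ordinary → 10-1-1-2. Scheduled 21%. quota on 10-1-1-2 open → in-quota 7%; Belmark agreement on 10-1-3: 10-1-1-2 not covered; anti-dumping (Belmark, 10-1-1): +30%; total 7% + 30% = 37%. → 37%.
Line B: rubber-upper → 10-1; rope-soled → 10-1-2; ankle boots → 10-1-2-2. Scheduled 20%. Belmark agreement on 10-1-3: 10-1-2-2 not covered. → 20%.
Line C: rubber-upper → 10-1; leather-soled → 10-1-3; ankle boots → 10-1-3-1. Scheduled 10%. Harrowgate agreement on 10-2-3-1: 10-1-3-1 not covered. → 10%.
Line D: rubber-upper → 10-1; leather-soled → 10-1-3; sports → 10-1-3-2. Scheduled 16%. Belmark agreement on 10-1-3: RVC < 40%. → 16%.
Sum: 37% + 20% + 10% + 16% = 83%.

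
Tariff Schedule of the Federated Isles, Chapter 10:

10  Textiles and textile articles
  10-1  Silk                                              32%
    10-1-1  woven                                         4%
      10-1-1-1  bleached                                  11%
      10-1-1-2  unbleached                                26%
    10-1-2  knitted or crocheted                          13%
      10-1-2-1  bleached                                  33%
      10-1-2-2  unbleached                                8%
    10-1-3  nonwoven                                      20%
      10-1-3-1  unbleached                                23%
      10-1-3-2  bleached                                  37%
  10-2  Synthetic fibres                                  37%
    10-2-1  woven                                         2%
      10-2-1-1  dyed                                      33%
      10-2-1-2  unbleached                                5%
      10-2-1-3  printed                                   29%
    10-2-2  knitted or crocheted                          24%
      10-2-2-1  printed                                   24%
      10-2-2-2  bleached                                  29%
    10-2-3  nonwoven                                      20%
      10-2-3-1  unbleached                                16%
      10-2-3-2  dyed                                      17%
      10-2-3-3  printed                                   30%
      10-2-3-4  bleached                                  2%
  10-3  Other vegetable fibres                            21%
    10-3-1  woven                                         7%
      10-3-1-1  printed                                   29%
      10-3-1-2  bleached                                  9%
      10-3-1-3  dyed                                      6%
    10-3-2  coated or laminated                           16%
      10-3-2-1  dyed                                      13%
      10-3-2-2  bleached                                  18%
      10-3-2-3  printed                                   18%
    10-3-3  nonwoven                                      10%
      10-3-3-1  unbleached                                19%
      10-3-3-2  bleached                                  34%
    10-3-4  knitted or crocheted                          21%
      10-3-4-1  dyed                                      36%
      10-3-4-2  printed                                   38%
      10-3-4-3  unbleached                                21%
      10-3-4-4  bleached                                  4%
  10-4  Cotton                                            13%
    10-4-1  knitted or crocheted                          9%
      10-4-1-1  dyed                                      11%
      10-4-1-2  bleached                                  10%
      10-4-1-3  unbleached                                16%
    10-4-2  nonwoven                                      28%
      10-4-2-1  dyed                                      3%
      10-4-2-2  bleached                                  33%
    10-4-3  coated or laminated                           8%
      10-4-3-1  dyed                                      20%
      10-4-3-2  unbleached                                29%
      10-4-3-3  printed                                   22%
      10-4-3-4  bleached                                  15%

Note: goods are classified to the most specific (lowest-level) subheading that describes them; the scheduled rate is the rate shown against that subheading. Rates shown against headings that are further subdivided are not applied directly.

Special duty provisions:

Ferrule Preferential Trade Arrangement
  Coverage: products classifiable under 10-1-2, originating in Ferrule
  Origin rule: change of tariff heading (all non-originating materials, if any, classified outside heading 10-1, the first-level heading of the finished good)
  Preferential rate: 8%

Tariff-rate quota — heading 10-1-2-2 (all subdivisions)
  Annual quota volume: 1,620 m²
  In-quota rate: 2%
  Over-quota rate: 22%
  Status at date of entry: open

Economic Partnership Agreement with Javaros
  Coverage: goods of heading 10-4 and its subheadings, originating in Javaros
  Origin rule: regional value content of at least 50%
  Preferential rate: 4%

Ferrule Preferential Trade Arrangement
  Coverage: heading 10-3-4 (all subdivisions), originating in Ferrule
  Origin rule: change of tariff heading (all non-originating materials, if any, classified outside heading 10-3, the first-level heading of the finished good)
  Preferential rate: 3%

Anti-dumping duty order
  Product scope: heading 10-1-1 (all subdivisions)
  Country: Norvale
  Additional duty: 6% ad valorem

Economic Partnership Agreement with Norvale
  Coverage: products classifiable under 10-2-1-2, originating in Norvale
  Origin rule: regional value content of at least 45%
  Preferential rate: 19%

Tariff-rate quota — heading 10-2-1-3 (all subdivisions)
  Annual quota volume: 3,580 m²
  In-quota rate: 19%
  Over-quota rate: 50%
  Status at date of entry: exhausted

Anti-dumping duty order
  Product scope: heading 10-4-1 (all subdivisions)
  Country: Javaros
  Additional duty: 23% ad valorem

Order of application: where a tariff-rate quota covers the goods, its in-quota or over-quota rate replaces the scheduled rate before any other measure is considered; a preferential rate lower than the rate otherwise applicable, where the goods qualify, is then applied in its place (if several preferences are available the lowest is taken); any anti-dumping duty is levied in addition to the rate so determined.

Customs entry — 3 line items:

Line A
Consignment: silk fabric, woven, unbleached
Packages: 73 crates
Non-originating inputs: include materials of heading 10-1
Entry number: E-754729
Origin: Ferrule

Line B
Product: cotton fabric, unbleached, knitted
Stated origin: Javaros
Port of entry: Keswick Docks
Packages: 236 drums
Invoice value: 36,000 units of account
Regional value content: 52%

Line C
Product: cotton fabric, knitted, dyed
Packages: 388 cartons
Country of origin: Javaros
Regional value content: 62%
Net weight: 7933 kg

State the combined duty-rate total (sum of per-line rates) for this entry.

80%

Line A: silk → 10-1; woven → 10-1-1; unbleached → 10-1-1-2. Scheduled 26%. Ferrule agreement on 10-1-2: 10-1-1-2 not covered; Ferrule agreement on 10-3-4: 10-1-1-2 not covered. → 26%.
Line B: cotton → 10-4; knitted → 10-4-1; unbleached → 10-4-1-3. Scheduled 16%. Javaros agreement on 10-4: RVC ≥ 50% → 4% available; preferential 4%; anti-dumping (Javaros, 10-4-1): +23%; total 4% + 23% = 27%. → 27%.
Line C: cotton → 10-4; knitted → 10-4-1; dyed → 10-4-1-1. Scheduled 11%. Javaros agreement on 10-4: RVC ≥ 50% → 4% available; preferential 4%; anti-dumping (Javaros, 10-4-1): +23%; total 4% + 23% = 27%. → 27%.
Sum: 26% + 27% + 27% = 80%.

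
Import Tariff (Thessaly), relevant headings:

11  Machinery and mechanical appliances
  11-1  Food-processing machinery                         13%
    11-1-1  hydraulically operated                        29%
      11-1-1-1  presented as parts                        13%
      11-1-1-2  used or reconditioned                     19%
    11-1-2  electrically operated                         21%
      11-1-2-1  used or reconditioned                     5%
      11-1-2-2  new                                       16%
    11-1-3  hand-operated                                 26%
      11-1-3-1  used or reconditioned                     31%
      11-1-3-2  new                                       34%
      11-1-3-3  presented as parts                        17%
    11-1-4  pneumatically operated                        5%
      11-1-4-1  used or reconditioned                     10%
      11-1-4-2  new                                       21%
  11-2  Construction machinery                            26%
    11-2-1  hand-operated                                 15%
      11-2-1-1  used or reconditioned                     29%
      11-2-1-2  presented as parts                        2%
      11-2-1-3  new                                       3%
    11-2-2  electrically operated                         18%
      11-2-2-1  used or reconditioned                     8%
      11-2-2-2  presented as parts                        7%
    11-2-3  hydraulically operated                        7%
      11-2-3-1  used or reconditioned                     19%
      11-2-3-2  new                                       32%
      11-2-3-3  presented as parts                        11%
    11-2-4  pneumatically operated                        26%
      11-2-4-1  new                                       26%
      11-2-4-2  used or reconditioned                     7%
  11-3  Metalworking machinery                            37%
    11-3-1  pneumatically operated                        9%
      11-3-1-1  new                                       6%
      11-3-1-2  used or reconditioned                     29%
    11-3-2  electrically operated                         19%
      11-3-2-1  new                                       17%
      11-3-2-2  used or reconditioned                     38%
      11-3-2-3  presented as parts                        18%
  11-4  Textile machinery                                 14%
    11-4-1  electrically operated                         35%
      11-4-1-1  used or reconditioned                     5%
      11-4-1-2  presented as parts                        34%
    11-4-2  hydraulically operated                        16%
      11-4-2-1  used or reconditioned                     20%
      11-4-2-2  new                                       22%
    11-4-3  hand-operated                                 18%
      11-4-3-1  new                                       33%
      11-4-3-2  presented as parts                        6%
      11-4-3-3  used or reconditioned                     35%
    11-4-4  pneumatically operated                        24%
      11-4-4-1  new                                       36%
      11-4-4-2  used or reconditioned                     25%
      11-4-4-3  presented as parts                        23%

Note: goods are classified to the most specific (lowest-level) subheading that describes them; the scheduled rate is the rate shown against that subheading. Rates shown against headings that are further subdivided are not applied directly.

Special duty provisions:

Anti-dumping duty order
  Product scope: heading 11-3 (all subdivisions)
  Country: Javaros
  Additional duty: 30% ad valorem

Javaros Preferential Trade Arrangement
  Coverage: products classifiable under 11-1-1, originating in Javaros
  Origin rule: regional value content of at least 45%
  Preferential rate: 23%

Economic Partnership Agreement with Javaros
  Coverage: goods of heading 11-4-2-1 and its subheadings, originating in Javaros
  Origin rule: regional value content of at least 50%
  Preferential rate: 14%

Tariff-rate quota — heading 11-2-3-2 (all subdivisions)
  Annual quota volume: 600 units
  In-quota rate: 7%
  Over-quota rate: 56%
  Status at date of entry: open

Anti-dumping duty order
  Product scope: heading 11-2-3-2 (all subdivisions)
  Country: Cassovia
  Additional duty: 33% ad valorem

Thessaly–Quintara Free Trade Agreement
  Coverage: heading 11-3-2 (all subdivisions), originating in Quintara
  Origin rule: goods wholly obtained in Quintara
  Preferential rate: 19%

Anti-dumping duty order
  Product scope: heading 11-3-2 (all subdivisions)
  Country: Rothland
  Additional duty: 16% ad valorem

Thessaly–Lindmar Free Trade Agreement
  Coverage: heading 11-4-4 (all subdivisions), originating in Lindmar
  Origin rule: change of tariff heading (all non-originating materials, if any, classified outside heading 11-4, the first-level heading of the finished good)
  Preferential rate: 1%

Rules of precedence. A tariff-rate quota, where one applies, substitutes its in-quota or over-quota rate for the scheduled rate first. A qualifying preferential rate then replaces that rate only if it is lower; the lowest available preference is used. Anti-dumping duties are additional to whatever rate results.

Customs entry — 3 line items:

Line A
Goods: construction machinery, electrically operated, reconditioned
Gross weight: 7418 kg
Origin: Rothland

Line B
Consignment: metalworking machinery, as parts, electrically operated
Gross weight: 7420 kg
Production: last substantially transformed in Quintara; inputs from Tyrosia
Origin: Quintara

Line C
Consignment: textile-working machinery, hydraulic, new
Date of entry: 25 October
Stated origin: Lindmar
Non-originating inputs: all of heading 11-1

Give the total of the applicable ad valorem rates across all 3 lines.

Line A: construction → 11-2; electrically operated → 11-2-2; reconditioned → 11-2-2-1. Scheduled 8%. No special measure applies. → 8%.
Line B: metalworking → 11-3; electrically operated → 11-3-2; as parts → 11-3-2-3. Scheduled 18%. Quintara agreement on 11-3-2: not wholly obtained. → 18%.
Line C: textile-working → 11-4; hydraulic → 11-4-2; new → 11-4-2-2. Scheduled 22%. Lindmar agreement on 11-4-4: 11-4-2-2 not covered. → 22%.
Sum: 8% + 18% + 22% = 48%.

48%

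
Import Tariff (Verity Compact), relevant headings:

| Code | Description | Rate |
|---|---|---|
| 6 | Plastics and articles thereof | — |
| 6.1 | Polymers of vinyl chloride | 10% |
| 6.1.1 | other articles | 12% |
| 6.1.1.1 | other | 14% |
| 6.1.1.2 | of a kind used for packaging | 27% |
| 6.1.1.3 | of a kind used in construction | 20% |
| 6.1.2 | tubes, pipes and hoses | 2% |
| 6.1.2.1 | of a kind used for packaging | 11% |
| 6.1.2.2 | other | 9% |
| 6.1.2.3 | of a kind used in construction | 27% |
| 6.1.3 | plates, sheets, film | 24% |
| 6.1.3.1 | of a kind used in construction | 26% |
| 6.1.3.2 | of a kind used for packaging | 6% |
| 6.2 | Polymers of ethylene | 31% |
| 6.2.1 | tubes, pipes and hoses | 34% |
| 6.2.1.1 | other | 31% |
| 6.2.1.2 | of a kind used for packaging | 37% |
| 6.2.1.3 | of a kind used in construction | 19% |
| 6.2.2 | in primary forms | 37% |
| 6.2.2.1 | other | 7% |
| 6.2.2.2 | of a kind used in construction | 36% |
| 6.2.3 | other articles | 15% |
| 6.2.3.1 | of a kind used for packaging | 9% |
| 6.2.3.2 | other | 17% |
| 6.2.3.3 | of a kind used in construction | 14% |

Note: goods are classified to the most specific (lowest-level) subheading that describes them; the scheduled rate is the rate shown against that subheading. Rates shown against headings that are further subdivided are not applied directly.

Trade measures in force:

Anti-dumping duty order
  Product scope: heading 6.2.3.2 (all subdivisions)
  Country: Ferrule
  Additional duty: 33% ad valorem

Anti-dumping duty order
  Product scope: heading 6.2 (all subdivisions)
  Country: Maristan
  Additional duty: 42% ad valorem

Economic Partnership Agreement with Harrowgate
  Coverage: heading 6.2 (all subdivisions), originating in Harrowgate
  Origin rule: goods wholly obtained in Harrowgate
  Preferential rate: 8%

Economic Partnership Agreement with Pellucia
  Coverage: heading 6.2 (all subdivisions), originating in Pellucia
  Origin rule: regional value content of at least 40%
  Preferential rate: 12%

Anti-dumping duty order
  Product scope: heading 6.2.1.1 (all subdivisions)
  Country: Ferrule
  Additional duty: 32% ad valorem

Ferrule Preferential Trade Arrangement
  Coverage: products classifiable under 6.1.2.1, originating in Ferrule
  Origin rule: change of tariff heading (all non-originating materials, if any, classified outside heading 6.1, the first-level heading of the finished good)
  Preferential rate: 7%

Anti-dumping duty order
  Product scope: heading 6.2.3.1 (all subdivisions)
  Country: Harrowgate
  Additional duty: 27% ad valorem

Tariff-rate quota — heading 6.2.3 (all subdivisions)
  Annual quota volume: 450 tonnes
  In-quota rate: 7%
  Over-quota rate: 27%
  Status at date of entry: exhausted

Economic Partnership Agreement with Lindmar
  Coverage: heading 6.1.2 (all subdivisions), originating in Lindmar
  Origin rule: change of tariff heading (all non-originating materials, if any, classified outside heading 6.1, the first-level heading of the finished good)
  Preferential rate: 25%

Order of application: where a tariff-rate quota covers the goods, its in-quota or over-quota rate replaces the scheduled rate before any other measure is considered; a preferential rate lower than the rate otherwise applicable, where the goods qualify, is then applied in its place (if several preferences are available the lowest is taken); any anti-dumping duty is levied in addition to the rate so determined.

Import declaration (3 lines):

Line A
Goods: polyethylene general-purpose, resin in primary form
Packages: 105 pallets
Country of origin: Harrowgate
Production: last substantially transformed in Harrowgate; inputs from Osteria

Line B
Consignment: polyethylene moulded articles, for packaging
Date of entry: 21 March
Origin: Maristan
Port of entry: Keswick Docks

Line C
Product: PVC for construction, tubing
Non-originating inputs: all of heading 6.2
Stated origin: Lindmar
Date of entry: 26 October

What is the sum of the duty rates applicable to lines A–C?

Line A: polyethylene → 6.2; resin in primary form → 6.2.2; general-purpose → 6.2.2.1. Scheduled 7%. Harrowgate agreement on 6.2: not wholly obtained. → 7%.
Line B: polyethylene → 6.2; moulded articles → 6.2.3; for packaging → 6.2.3.1. Scheduled 9%. quota on 6.2.3 exhausted → over-quota 27%; anti-dumping (Maristan, 6.2): +42%; total 27% + 42% = 69%. → 69%.
Line C: PVC → 6.1; tubing → 6.1.2; for construction → 6.1.2.3. Scheduled 27%. Lindmar agreement on 6.1.2: CTH met → 25% available; preferential 25%. → 25%.
Sum: 7% + 69% + 25% = 101%.

101%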